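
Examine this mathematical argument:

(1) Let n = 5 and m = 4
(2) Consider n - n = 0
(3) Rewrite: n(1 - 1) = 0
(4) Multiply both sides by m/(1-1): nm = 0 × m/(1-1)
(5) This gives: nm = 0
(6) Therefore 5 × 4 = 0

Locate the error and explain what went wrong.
Step 4: Multiply both sides by m/(1-1): nm = 0 × m/(1-1)

Step 4 multiplies both sides by m/(1-1). However, 1-1 = 0, so this is multiplication by m/0, which is undefined. We cannot multiply by an undefined expression.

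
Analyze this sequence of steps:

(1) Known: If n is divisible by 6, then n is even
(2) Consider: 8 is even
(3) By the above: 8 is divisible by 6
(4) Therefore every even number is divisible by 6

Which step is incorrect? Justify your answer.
Step 3: By the above: 8 is divisible by 6

Step 3 commits the fallacy of affirming the consequent. The known fact 'divisible by 6 → even' does NOT imply 'even → divisible by 6'. That would be the converse, which is false. For example, 8 is even but 8 ÷ 6 = 1.33, which is not an integer.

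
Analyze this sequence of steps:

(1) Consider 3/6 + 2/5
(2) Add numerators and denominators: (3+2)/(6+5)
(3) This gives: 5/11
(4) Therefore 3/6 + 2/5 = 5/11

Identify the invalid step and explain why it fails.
Step 2: Add numerators and denominators: (3+2)/(6+5)

Step 2 incorrectly adds fractions by separately adding numerators and denominators. This is wrong. The correct method requires a common denominator: 3/6 + 2/5 = (3×5 + 2×6)/(6×5) = 27/30 = 9/10. The method used gives 5/11, which is different.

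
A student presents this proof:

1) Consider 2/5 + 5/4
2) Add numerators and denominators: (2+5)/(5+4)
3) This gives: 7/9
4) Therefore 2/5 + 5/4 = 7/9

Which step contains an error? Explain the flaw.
Step 2: Add numerators and denominators: (2+5)/(5+4)

Step 2 incorrectly adds fractions by separately adding numerators and denominators. This is wrong. The correct method requires a common denominator: 2/5 + 5/4 = (2×4 + 5×5)/(5×4) = 33/20 = 33/20. The method used gives 7/9, which is different.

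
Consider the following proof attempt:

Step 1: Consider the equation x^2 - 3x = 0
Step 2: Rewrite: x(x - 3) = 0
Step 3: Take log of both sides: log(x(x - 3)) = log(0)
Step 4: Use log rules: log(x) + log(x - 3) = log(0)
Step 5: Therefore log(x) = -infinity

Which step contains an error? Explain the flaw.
Step 3: Take log of both sides: log(x(x - 3)) = log(0)

Step 3 takes the logarithm of both sides, resulting in log(0) on the right side. The logarithm is only defined for positive numbers; log(0) is undefined (approaches negative infinity). This operation is invalid.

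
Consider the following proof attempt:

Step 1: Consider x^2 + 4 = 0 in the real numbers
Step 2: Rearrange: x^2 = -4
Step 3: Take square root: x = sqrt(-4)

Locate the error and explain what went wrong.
Step 3: Take square root: x = sqrt(-4)

Step 3 takes the square root of -4, which is negative. In the real number system, the square root of a negative number is undefined. The equation x^2 + 4 = 0 has no real solutions. Square roots of negative numbers only exist in the complex numbers.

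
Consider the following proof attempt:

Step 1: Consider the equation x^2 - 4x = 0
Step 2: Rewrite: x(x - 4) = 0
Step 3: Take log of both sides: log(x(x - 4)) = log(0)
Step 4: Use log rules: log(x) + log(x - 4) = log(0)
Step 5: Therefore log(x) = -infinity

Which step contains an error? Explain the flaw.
Step 3: Take log of both sides: log(x(x - 4)) = log(0)

Step 3 takes the logarithm of both sides, resulting in log(0) on the right side. The logarithm is only defined for positive numbers; log(0) is undefined (approaches negative infinity). This operation is invalid.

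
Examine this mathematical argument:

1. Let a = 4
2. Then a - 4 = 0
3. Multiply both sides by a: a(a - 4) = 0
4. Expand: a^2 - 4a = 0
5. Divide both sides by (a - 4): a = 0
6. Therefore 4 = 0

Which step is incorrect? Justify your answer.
Step 5: Divide both sides by (a - 4): a = 0

Step 5 divides both sides by (a - 4). However, since a = 4, we have (a - 4) = 0. Division by zero is undefined, making this step invalid.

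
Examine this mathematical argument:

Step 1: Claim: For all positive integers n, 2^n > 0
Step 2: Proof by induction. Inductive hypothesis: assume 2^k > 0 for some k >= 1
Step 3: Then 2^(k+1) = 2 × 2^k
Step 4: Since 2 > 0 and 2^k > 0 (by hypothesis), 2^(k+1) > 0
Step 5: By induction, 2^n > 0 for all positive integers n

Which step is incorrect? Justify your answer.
Step 5: By induction, 2^n > 0 for all positive integers n

Step 5 concludes the proof by induction, but no base case was ever established. A valid induction proof requires: (1) a base case proving 2^1 > 0, and (2) an inductive step showing IF 2^k > 0 THEN 2^(k+1) > 0. Steps 2-4 correctly establish the inductive step, but without the base case the conclusion in step 5 does not follow.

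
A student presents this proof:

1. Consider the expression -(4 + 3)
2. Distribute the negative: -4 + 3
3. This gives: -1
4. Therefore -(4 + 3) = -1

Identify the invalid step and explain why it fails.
Step 2: Distribute the negative: -4 + 3

Step 2 incorrectly distributes the negative sign. The correct distribution is -(4 + 3) = -4 - 3 = -7. The negative must be applied to both terms, not just the first. The error treats -(4 + 3) as -4 + 3, which equals -1 instead of -7.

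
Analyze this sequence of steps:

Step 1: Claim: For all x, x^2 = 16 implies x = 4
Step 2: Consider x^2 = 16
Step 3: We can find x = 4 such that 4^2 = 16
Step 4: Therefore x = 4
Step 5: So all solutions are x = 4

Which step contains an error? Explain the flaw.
Step 4: Therefore x = 4

Step 4 incorrectly concludes that x = 4 is the only solution. The proof shows that x = 4 is A solution (existence), but does not show it is the ONLY solution (uniqueness). In fact, x = -4 is also a solution since (-4)^2 = 16. Finding one solution doesn't prove there are no others.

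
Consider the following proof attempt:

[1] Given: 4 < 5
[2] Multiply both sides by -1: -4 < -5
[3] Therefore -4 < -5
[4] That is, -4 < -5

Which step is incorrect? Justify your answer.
Step 2: Multiply both sides by -1: -4 < -5

Step 2 multiplies both sides by -1 but fails to reverse the inequality sign. When multiplying (or dividing) an inequality by a negative number, the direction must be reversed. Since 4 < 5, we should get -4 > -5, i.e., -4 > -5.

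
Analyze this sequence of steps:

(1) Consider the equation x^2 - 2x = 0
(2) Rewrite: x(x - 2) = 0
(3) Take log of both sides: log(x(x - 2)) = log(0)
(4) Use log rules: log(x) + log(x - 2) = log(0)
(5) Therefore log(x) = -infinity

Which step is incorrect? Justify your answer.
Step 3: Take log of both sides: log(x(x - 2)) = log(0)

Step 3 takes the logarithm of both sides, resulting in log(0) on the right side. The logarithm is only defined for positive numbers; log(0) is undefined (approaches negative infinity). This operation is invalid.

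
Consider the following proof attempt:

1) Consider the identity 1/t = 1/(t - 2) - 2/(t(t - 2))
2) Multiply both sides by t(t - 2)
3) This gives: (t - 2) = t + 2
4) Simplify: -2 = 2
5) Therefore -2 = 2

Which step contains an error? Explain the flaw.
Step 3: This gives: (t - 2) = t + 2

Step 3 makes a sign error when clearing denominators. Multiplying -2/(t(t - 2)) by t(t - 2) gives -2, not +2. The correct result is (t - 2) = t - 2, which is trivially true, not (t - 2) = t + 2. (Step 1 is a valid identity: 1/(t - 2) - 2/(t(t - 2)) = (t - 2)/(t(t - 2)) = 1/t.)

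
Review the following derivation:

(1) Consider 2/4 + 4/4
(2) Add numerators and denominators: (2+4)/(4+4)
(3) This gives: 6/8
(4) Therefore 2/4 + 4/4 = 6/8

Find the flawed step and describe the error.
Step 2: Add numerators and denominators: (2+4)/(4+4)

Step 2 incorrectly adds fractions by separately adding numerators and denominators. This is wrong. The correct method requires a common denominator: 2/4 + 4/4 = (2×4 + 4×4)/(4×4) = 24/16 = 3/2. The method used gives 6/8, which is different.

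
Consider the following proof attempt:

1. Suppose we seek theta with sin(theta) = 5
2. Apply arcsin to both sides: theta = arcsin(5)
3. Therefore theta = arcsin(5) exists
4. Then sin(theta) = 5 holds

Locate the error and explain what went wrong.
Step 2: Apply arcsin to both sides: theta = arcsin(5)

Step 2 applies arcsin to 5. However, arcsin(x) is only defined for x in [-1, 1] because sin(theta) can only produce values in that range. Since |5| > 1, arcsin(5) is undefined. There is no angle whose sine equals 5.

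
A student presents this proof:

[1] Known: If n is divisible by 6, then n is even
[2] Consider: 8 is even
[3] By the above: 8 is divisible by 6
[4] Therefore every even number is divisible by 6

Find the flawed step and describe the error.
Step 3: By the above: 8 is divisible by 6

Step 3 commits the fallacy of affirming the consequent. The known fact 'divisible by 6 → even' does NOT imply 'even → divisible by 6'. That would be the converse, which is false. For example, 8 is even but 8 ÷ 6 = 1.33, which is not an integer.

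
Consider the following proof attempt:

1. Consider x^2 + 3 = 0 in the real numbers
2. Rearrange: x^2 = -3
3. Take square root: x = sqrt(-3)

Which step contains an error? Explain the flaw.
Step 3: Take square root: x = sqrt(-3)

Step 3 takes the square root of -3, which is negative. In the real number system, the square root of a negative number is undefined. The equation x^2 + 3 = 0 has no real solutions. Square roots of negative numbers only exist in the complex numbers.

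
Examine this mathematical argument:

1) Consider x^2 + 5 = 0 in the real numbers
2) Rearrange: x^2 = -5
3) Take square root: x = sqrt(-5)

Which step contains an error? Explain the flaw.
Step 3: Take square root: x = sqrt(-5)

Step 3 takes the square root of -5, which is negative. In the real number system, the square root of a negative number is undefined. The equation x^2 + 5 = 0 has no real solutions. Square roots of negative numbers only exist in the complex numbers.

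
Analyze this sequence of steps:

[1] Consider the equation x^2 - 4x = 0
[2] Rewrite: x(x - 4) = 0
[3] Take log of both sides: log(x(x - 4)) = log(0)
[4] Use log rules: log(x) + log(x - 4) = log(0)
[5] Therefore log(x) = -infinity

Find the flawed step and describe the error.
Step 3: Take log of both sides: log(x(x - 4)) = log(0)

Step 3 takes the logarithm of both sides, resulting in log(0) on the right side. The logarithm is only defined for positive numbers; log(0) is undefined (approaches negative infinity). This operation is invalid.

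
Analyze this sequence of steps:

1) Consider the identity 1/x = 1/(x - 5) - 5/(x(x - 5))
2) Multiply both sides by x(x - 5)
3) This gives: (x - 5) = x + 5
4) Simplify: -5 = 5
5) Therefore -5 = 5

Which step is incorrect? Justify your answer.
Step 3: This gives: (x - 5) = x + 5

Step 3 makes a sign error when clearing denominators. Multiplying -5/(x(x - 5)) by x(x - 5) gives -5, not +5. The correct result is (x - 5) = x - 5, which is trivially true, not (x - 5) = x + 5. (Step 1 is a valid identity: 1/(x - 5) - 5/(x(x - 5)) = (x - 5)/(x(x - 5)) = 1/x.)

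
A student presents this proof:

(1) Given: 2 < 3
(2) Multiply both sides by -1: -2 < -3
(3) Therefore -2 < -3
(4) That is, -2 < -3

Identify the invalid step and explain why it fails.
Step 2: Multiply both sides by -1: -2 < -3

Step 2 multiplies both sides by -1 but fails to reverse the inequality sign. When multiplying (or dividing) an inequality by a negative number, the direction must be reversed. Since 2 < 3, we should get -2 > -3, i.e., -2 > -3.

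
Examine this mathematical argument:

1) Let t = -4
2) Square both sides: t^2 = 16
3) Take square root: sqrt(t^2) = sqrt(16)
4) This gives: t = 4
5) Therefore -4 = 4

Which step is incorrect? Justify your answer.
Step 4: This gives: t = 4

Step 4 incorrectly states that sqrt(t^2) = t. The correct identity is sqrt(t^2) = |t|. Since t = -4 < 0, we have sqrt(t^2) = |-4| = 4, not t = -4.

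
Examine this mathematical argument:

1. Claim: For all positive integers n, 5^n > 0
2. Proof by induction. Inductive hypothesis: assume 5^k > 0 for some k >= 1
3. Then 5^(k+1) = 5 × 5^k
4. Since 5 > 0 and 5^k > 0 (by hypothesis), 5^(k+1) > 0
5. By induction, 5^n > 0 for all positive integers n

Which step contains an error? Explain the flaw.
Step 5: By induction, 5^n > 0 for all positive integers n

Step 5 concludes the proof by induction, but no base case was ever established. A valid induction proof requires: (1) a base case proving 5^1 > 0, and (2) an inductive step showing IF 5^k > 0 THEN 5^(k+1) > 0. Steps 2-4 correctly establish the inductive step, but without the base case the conclusion in step 5 does not follow.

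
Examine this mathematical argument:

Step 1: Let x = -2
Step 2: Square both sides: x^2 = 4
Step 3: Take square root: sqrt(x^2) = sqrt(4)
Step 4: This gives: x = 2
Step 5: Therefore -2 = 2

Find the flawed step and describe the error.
Step 4: This gives: x = 2

Step 4 incorrectly states that sqrt(x^2) = x. The correct identity is sqrt(x^2) = |x|. Since x = -2 < 0, we have sqrt(x^2) = |-2| = 2, not x = -2.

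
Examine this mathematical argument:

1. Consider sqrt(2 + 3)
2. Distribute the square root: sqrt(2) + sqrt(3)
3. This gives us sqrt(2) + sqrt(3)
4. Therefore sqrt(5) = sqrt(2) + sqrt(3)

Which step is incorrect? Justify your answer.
Step 2: Distribute the square root: sqrt(2) + sqrt(3)

Step 2 incorrectly 'distributes' the square root over addition. The square root function does not distribute: sqrt(a + b) ≠ sqrt(a) + sqrt(b). In fact, sqrt(2 + 3) = sqrt(5) ≈ 2.2361, while sqrt(2) + sqrt(3) ≈ 3.1463.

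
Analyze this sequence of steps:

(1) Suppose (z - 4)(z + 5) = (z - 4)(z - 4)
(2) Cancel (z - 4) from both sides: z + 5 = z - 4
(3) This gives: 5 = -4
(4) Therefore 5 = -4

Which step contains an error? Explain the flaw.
Step 2: Cancel (z - 4) from both sides: z + 5 = z - 4

Step 2 cancels (z - 4) from both sides. This is only valid if (z - 4) ≠ 0, i.e., z ≠ 4. When z = 4, both sides equal zero regardless of the other factors. The correct approach requires considering z = 4 as a separate case.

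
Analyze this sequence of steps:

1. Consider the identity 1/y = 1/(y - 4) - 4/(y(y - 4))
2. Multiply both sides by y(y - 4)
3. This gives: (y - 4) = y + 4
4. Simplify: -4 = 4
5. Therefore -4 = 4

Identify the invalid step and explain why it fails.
Step 3: This gives: (y - 4) = y + 4

Step 3 makes a sign error when clearing denominators. Multiplying -4/(y(y - 4)) by y(y - 4) gives -4, not +4. The correct result is (y - 4) = y - 4, which is trivially true, not (y - 4) = y + 4. (Step 1 is a valid identity: 1/(y - 4) - 4/(y(y - 4)) = (y - 4)/(y(y - 4)) = 1/y.)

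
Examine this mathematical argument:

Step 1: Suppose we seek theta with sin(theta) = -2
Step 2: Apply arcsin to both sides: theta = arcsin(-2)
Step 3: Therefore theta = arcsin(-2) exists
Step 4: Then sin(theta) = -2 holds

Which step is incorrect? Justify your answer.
Step 2: Apply arcsin to both sides: theta = arcsin(-2)

Step 2 applies arcsin to -2. However, arcsin(x) is only defined for x in [-1, 1] because sin(theta) can only produce values in that range. Since |-2| > 1, arcsin(-2) is undefined. There is no angle whose sine equals -2.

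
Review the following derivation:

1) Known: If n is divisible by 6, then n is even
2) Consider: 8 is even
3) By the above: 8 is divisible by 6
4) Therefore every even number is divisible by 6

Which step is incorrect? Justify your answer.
Step 3: By the above: 8 is divisible by 6

Step 3 commits the fallacy of affirming the consequent. The known fact 'divisible by 6 → even' does NOT imply 'even → divisible by 6'. That would be the converse, which is false. For example, 8 is even but 8 ÷ 6 = 1.33, which is not an integer.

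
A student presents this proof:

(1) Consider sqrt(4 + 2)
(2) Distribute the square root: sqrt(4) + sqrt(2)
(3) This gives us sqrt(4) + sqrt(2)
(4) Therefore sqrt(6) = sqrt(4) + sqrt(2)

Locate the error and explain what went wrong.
Step 2: Distribute the square root: sqrt(4) + sqrt(2)

Step 2 incorrectly 'distributes' the square root over addition. The square root function does not distribute: sqrt(a + b) ≠ sqrt(a) + sqrt(b). In fact, sqrt(4 + 2) = sqrt(6) ≈ 2.4495, while sqrt(4) + sqrt(2) ≈ 3.4142.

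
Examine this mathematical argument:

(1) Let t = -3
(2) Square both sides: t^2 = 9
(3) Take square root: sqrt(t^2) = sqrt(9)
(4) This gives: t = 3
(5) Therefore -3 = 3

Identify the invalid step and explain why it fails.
Step 4: This gives: t = 3

Step 4 incorrectly states that sqrt(t^2) = t. The correct identity is sqrt(t^2) = |t|. Since t = -3 < 0, we have sqrt(t^2) = |-3| = 3, not t = -3.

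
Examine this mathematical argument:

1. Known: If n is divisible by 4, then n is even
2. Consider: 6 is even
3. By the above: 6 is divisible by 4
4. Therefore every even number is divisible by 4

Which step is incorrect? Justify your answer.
Step 3: By the above: 6 is divisible by 4

Step 3 commits the fallacy of affirming the consequent. The known fact 'divisible by 4 → even' does NOT imply 'even → divisible by 4'. That would be the converse, which is false. For example, 6 is even but 6 ÷ 4 = 1.50, which is not an integer.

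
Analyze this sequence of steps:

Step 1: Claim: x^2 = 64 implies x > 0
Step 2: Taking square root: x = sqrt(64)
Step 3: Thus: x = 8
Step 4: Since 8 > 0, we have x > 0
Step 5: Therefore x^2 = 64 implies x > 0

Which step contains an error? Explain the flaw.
Step 2: Taking square root: x = sqrt(64)

Step 2 takes the square root and assumes the positive root only. The equation x^2 = 64 actually has two solutions: x = 8 and x = -8. The proof silently assumes x > 0 without justification, then uses this assumption to conclude x > 0, which is circular. The counterexample x = -8 shows the claim is false.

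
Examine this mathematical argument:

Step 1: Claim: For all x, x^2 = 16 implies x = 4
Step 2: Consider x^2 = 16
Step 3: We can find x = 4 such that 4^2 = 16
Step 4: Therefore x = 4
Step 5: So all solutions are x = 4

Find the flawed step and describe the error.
Step 4: Therefore x = 4

Step 4 incorrectly concludes that x = 4 is the only solution. The proof shows that x = 4 is A solution (existence), but does not show it is the ONLY solution (uniqueness). In fact, x = -4 is also a solution since (-4)^2 = 16. Finding one solution doesn't prove there are no others.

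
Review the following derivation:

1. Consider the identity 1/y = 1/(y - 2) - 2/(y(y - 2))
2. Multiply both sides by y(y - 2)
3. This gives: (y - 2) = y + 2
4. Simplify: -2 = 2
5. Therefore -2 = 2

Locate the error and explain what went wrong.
Step 3: This gives: (y - 2) = y + 2

Step 3 makes a sign error when clearing denominators. Multiplying -2/(y(y - 2)) by y(y - 2) gives -2, not +2. The correct result is (y - 2) = y - 2, which is trivially true, not (y - 2) = y + 2. (Step 1 is a valid identity: 1/(y - 2) - 2/(y(y - 2)) = (y - 2)/(y(y - 2)) = 1/y.)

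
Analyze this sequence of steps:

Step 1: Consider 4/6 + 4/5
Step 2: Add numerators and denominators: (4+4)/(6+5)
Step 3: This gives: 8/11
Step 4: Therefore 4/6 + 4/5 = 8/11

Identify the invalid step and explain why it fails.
Step 2: Add numerators and denominators: (4+4)/(6+5)

Step 2 incorrectly adds fractions by separately adding numerators and denominators. This is wrong. The correct method requires a common denominator: 4/6 + 4/5 = (4×5 + 4×6)/(6×5) = 44/30 = 22/15. The method used gives 8/11, which is different.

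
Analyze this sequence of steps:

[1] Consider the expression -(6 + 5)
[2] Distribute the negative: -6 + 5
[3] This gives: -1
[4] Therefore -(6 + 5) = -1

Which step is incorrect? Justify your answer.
Step 2: Distribute the negative: -6 + 5

Step 2 incorrectly distributes the negative sign. The correct distribution is -(6 + 5) = -6 - 5 = -11. The negative must be applied to both terms, not just the first. The error treats -(6 + 5) as -6 + 5, which equals -1 instead of -11.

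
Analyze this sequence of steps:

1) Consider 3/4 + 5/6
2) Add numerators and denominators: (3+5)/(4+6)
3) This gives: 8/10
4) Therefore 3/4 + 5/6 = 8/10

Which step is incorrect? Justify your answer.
Step 2: Add numerators and denominators: (3+5)/(4+6)

Step 2 incorrectly adds fractions by separately adding numerators and denominators. This is wrong. The correct method requires a common denominator: 3/4 + 5/6 = (3×6 + 5×4)/(4×6) = 38/24 = 19/12. The method used gives 8/10, which is different.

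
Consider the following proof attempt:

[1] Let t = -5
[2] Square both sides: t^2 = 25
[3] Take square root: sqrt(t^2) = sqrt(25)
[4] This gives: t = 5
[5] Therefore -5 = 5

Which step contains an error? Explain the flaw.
Step 4: This gives: t = 5

Step 4 incorrectly states that sqrt(t^2) = t. The correct identity is sqrt(t^2) = |t|. Since t = -5 < 0, we have sqrt(t^2) = |-5| = 5, not t = -5.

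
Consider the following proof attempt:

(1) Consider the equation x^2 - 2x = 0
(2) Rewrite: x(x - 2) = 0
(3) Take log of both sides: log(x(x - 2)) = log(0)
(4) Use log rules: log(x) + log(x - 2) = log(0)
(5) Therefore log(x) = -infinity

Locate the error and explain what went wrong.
Step 3: Take log of both sides: log(x(x - 2)) = log(0)

Step 3 takes the logarithm of both sides, resulting in log(0) on the right side. The logarithm is only defined for positive numbers; log(0) is undefined (approaches negative infinity). This operation is invalid.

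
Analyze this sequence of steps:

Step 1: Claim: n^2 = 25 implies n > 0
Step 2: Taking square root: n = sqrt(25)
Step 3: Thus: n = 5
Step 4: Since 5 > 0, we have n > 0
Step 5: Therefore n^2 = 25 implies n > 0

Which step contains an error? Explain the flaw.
Step 2: Taking square root: n = sqrt(25)

Step 2 takes the square root and assumes the positive root only. The equation n^2 = 25 actually has two solutions: n = 5 and n = -5. The proof silently assumes n > 0 without justification, then uses this assumption to conclude n > 0, which is circular. The counterexample n = -5 shows the claim is false.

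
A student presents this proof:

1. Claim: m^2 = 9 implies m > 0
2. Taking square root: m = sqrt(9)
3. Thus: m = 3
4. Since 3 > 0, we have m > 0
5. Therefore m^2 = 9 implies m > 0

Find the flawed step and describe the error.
Step 2: Taking square root: m = sqrt(9)

Step 2 takes the square root and assumes the positive root only. The equation m^2 = 9 actually has two solutions: m = 3 and m = -3. The proof silently assumes m > 0 without justification, then uses this assumption to conclude m > 0, which is circular. The counterexample m = -3 shows the claim is false.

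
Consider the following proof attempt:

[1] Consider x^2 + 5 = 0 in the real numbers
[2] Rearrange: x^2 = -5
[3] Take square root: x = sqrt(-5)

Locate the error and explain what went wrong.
Step 3: Take square root: x = sqrt(-5)

Step 3 takes the square root of -5, which is negative. In the real number system, the square root of a negative number is undefined. The equation x^2 + 5 = 0 has no real solutions. Square roots of negative numbers only exist in the complex numbers.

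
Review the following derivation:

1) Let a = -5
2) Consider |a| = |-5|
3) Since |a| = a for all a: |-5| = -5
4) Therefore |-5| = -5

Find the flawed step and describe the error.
Step 3: Since |a| = a for all a: |-5| = -5

Step 3 incorrectly states that |a| = a for all a. The correct definition is |a| = a when a >= 0, and |a| = -a when a < 0. Since -5 < 0, we have |-5| = -(-5) = 5, not -5.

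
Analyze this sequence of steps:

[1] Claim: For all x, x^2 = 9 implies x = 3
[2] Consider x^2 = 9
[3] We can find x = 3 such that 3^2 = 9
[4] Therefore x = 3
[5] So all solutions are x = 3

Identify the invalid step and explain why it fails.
Step 4: Therefore x = 3

Step 4 incorrectly concludes that x = 3 is the only solution. The proof shows that x = 3 is A solution (existence), but does not show it is the ONLY solution (uniqueness). In fact, x = -3 is also a solution since (-3)^2 = 9. Finding one solution doesn't prove there are no others.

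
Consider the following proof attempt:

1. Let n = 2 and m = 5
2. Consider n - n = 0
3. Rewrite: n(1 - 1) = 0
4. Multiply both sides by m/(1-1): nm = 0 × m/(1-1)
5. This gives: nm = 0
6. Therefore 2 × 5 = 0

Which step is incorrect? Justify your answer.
Step 4: Multiply both sides by m/(1-1): nm = 0 × m/(1-1)

Step 4 multiplies both sides by m/(1-1). However, 1-1 = 0, so this is multiplication by m/0, which is undefined. We cannot multiply by an undefined expression.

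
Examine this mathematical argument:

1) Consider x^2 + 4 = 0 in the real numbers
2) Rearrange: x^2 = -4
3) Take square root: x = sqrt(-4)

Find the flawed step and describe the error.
Step 3: Take square root: x = sqrt(-4)

Step 3 takes the square root of -4, which is negative. In the real number system, the square root of a negative number is undefined. The equation x^2 + 4 = 0 has no real solutions. Square roots of negative numbers only exist in the complex numbers.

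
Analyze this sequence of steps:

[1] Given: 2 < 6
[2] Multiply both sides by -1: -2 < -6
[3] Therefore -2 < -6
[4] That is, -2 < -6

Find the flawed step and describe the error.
Step 2: Multiply both sides by -1: -2 < -6

Step 2 multiplies both sides by -1 but fails to reverse the inequality sign. When multiplying (or dividing) an inequality by a negative number, the direction must be reversed. Since 2 < 6, we should get -2 > -6, i.e., -2 > -6.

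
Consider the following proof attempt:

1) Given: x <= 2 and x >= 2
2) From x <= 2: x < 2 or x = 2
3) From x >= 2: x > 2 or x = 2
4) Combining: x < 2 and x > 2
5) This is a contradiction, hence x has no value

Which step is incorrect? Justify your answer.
Step 4: Combining: x < 2 and x > 2

Step 4 incorrectly combines the conditions. From x <= 2 and x >= 2, the intersection is x = 2. The error treats the 'or' cases as 'and' requirements. The correct conclusion is that x = 2 is the unique solution, not that no solution exists.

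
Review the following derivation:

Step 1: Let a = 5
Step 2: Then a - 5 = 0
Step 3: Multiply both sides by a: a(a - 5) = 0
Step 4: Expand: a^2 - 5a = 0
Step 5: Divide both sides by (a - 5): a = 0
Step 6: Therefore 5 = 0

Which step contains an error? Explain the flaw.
Step 5: Divide both sides by (a - 5): a = 0

Step 5 divides both sides by (a - 5). However, since a = 5, we have (a - 5) = 0. Division by zero is undefined, making this step invalid.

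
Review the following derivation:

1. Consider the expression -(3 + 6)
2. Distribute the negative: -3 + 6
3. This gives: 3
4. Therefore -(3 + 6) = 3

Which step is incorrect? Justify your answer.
Step 2: Distribute the negative: -3 + 6

Step 2 incorrectly distributes the negative sign. The correct distribution is -(3 + 6) = -3 - 6 = -9. The negative must be applied to both terms, not just the first. The error treats -(3 + 6) as -3 + 6, which equals 3 instead of -9.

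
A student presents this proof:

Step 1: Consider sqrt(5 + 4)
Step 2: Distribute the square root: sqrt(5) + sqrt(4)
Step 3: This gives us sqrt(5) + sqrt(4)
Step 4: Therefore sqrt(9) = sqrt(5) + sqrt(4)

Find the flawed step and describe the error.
Step 2: Distribute the square root: sqrt(5) + sqrt(4)

Step 2 incorrectly 'distributes' the square root over addition. The square root function does not distribute: sqrt(a + b) ≠ sqrt(a) + sqrt(b). In fact, sqrt(5 + 4) = sqrt(9) ≈ 3.0000, while sqrt(5) + sqrt(4) ≈ 4.2361.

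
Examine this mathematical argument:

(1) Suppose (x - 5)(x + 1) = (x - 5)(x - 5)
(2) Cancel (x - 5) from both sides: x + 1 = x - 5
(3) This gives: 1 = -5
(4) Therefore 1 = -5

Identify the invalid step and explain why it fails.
Step 2: Cancel (x - 5) from both sides: x + 1 = x - 5

Step 2 cancels (x - 5) from both sides. This is only valid if (x - 5) ≠ 0, i.e., x ≠ 5. When x = 5, both sides equal zero regardless of the other factors. The correct approach requires considering x = 5 as a separate case.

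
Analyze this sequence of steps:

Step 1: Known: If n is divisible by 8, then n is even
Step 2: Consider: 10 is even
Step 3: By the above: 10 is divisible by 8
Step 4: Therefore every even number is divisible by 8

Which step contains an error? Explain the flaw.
Step 3: By the above: 10 is divisible by 8

Step 3 commits the fallacy of affirming the consequent. The known fact 'divisible by 8 → even' does NOT imply 'even → divisible by 8'. That would be the converse, which is false. For example, 10 is even but 10 ÷ 8 = 1.25, which is not an integer.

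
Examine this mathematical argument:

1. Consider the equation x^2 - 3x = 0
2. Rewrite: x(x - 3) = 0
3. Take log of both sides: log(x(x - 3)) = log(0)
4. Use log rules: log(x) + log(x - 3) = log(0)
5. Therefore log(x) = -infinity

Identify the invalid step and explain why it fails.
Step 3: Take log of both sides: log(x(x - 3)) = log(0)

Step 3 takes the logarithm of both sides, resulting in log(0) on the right side. The logarithm is only defined for positive numbers; log(0) is undefined (approaches negative infinity). This operation is invalid.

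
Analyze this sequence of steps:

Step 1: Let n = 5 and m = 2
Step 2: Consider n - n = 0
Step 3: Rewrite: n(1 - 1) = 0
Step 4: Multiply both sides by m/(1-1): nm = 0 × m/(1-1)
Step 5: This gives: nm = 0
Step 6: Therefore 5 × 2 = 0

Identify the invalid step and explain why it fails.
Step 4: Multiply both sides by m/(1-1): nm = 0 × m/(1-1)

Step 4 multiplies both sides by m/(1-1). However, 1-1 = 0, so this is multiplication by m/0, which is undefined. We cannot multiply by an undefined expression.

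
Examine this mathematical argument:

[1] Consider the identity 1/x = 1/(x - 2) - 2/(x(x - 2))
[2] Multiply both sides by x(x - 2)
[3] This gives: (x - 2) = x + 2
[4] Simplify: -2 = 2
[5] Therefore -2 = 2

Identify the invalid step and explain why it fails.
Step 3: This gives: (x - 2) = x + 2

Step 3 makes a sign error when clearing denominators. Multiplying -2/(x(x - 2)) by x(x - 2) gives -2, not +2. The correct result is (x - 2) = x - 2, which is trivially true, not (x - 2) = x + 2. (Step 1 is a valid identity: 1/(x - 2) - 2/(x(x - 2)) = (x - 2)/(x(x - 2)) = 1/x.)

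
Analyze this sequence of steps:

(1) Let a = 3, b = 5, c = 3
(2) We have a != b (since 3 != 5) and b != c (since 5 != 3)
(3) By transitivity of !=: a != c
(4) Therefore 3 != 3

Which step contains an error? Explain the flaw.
Step 3: By transitivity of !=: a != c

Step 3 incorrectly applies transitivity to the '!=' relation. Transitivity states: if a R b and b R c, then a R c. However, '!=' is not transitive. Counterexample: 3 != 5 and 5 != 3, but 3 = 3 (both equal 3). Transitivity holds for relations like <, <=, =, but not for !=.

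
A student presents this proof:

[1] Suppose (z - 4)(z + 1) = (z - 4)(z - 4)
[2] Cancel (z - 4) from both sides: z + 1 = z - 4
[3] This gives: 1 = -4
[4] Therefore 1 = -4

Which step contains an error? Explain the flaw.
Step 2: Cancel (z - 4) from both sides: z + 1 = z - 4

Step 2 cancels (z - 4) from both sides. This is only valid if (z - 4) ≠ 0, i.e., z ≠ 4. When z = 4, both sides equal zero regardless of the other factors. The correct approach requires considering z = 4 as a separate case.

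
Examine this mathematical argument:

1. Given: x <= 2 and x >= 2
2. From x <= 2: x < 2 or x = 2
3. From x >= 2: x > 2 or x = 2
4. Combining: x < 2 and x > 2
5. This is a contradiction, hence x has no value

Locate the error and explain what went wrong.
Step 4: Combining: x < 2 and x > 2

Step 4 incorrectly combines the conditions. From x <= 2 and x >= 2, the intersection is x = 2. The error treats the 'or' cases as 'and' requirements. The correct conclusion is that x = 2 is the unique solution, not that no solution exists.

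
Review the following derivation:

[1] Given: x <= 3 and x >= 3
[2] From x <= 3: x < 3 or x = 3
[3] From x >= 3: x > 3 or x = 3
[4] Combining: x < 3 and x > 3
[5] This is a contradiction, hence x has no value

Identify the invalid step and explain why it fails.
Step 4: Combining: x < 3 and x > 3

Step 4 incorrectly combines the conditions. From x <= 3 and x >= 3, the intersection is x = 3. The error treats the 'or' cases as 'and' requirements. The correct conclusion is that x = 3 is the unique solution, not that no solution exists.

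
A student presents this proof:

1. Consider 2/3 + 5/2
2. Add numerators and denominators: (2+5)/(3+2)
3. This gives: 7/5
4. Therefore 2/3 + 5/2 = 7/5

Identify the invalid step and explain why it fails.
Step 2: Add numerators and denominators: (2+5)/(3+2)

Step 2 incorrectly adds fractions by separately adding numerators and denominators. This is wrong. The correct method requires a common denominator: 2/3 + 5/2 = (2×2 + 5×3)/(3×2) = 19/6 = 19/6. The method used gives 7/5, which is different.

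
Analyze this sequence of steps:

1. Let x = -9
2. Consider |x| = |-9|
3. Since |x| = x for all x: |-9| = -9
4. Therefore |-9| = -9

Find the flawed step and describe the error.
Step 3: Since |x| = x for all x: |-9| = -9

Step 3 incorrectly states that |x| = x for all x. The correct definition is |x| = x when x >= 0, and |x| = -x when x < 0. Since -9 < 0, we have |-9| = -(-9) = 9, not -9.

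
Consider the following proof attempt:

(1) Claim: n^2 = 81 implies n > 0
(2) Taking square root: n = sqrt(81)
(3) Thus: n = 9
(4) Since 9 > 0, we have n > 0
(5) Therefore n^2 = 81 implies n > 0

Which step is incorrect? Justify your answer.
Step 2: Taking square root: n = sqrt(81)

Step 2 takes the square root and assumes the positive root only. The equation n^2 = 81 actually has two solutions: n = 9 and n = -9. The proof silently assumes n > 0 without justification, then uses this assumption to conclude n > 0, which is circular. The counterexample n = -9 shows the claim is false.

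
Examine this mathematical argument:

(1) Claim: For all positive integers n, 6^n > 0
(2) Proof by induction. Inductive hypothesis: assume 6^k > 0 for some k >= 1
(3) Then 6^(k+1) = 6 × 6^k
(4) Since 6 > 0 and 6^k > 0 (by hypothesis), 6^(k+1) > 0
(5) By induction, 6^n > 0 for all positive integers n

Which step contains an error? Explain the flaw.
Step 5: By induction, 6^n > 0 for all positive integers n

Step 5 concludes the proof by induction, but no base case was ever established. A valid induction proof requires: (1) a base case proving 6^1 > 0, and (2) an inductive step showing IF 6^k > 0 THEN 6^(k+1) > 0. Steps 2-4 correctly establish the inductive step, but without the base case the conclusion in step 5 does not follow.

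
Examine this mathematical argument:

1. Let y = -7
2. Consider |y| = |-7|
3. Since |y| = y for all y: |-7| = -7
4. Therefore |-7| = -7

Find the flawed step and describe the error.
Step 3: Since |y| = y for all y: |-7| = -7

Step 3 incorrectly states that |y| = y for all y. The correct definition is |y| = y when y >= 0, and |y| = -y when y < 0. Since -7 < 0, we have |-7| = -(-7) = 7, not -7.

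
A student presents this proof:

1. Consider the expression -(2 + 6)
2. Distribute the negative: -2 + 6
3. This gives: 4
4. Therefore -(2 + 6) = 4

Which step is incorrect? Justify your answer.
Step 2: Distribute the negative: -2 + 6

Step 2 incorrectly distributes the negative sign. The correct distribution is -(2 + 6) = -2 - 6 = -8. The negative must be applied to both terms, not just the first. The error treats -(2 + 6) as -2 + 6, which equals 4 instead of -8.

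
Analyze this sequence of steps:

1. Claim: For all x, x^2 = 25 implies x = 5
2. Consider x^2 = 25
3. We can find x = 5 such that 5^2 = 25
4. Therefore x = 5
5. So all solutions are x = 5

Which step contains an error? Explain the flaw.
Step 4: Therefore x = 5

Step 4 incorrectly concludes that x = 5 is the only solution. The proof shows that x = 5 is A solution (existence), but does not show it is the ONLY solution (uniqueness). In fact, x = -5 is also a solution since (-5)^2 = 25. Finding one solution doesn't prove there are no others.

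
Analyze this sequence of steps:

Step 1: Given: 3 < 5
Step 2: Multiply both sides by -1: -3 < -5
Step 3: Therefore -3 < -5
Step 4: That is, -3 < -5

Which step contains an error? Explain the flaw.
Step 2: Multiply both sides by -1: -3 < -5

Step 2 multiplies both sides by -1 but fails to reverse the inequality sign. When multiplying (or dividing) an inequality by a negative number, the direction must be reversed. Since 3 < 5, we should get -3 > -5, i.e., -3 > -5.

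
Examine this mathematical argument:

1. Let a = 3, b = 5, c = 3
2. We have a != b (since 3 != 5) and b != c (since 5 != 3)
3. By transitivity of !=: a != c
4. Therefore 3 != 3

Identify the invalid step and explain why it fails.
Step 3: By transitivity of !=: a != c

Step 3 incorrectly applies transitivity to the '!=' relation. Transitivity states: if a R b and b R c, then a R c. However, '!=' is not transitive. Counterexample: 3 != 5 and 5 != 3, but 3 = 3 (both equal 3). Transitivity holds for relations like <, <=, =, but not for !=.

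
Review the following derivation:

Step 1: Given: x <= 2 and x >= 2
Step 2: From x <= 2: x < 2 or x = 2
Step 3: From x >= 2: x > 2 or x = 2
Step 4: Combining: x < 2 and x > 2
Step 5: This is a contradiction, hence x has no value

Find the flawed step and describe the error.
Step 4: Combining: x < 2 and x > 2

Step 4 incorrectly combines the conditions. From x <= 2 and x >= 2, the intersection is x = 2. The error treats the 'or' cases as 'and' requirements. The correct conclusion is that x = 2 is the unique solution, not that no solution exists.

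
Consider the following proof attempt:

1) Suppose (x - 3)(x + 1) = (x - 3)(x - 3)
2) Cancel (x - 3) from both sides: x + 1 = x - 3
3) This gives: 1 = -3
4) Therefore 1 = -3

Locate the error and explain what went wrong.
Step 2: Cancel (x - 3) from both sides: x + 1 = x - 3

Step 2 cancels (x - 3) from both sides. This is only valid if (x - 3) ≠ 0, i.e., x ≠ 3. When x = 3, both sides equal zero regardless of the other factors. The correct approach requires considering x = 3 as a separate case.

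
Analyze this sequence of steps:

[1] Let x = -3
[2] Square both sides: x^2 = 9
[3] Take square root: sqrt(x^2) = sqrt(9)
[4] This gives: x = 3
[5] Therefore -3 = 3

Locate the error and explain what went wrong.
Step 4: This gives: x = 3

Step 4 incorrectly states that sqrt(x^2) = x. The correct identity is sqrt(x^2) = |x|. Since x = -3 < 0, we have sqrt(x^2) = |-3| = 3, not x = -3.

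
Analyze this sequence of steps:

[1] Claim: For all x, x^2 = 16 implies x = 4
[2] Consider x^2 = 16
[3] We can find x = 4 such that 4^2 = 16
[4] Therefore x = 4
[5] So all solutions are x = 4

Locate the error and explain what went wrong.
Step 4: Therefore x = 4

Step 4 incorrectly concludes that x = 4 is the only solution. The proof shows that x = 4 is A solution (existence), but does not show it is the ONLY solution (uniqueness). In fact, x = -4 is also a solution since (-4)^2 = 16. Finding one solution doesn't prove there are no others.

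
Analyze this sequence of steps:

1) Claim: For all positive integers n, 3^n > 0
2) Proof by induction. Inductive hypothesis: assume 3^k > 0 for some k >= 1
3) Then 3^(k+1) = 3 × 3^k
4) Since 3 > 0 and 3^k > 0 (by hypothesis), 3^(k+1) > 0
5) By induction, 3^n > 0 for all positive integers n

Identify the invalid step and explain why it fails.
Step 5: By induction, 3^n > 0 for all positive integers n

Step 5 concludes the proof by induction, but no base case was ever established. A valid induction proof requires: (1) a base case proving 3^1 > 0, and (2) an inductive step showing IF 3^k > 0 THEN 3^(k+1) > 0. Steps 2-4 correctly establish the inductive step, but without the base case the conclusion in step 5 does not follow.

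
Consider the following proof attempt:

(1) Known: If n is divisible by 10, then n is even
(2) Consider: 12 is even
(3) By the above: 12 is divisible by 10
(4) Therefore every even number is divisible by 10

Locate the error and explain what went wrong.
Step 3: By the above: 12 is divisible by 10

Step 3 commits the fallacy of affirming the consequent. The known fact 'divisible by 10 → even' does NOT imply 'even → divisible by 10'. That would be the converse, which is false. For example, 12 is even but 12 ÷ 10 = 1.20, which is not an integer.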